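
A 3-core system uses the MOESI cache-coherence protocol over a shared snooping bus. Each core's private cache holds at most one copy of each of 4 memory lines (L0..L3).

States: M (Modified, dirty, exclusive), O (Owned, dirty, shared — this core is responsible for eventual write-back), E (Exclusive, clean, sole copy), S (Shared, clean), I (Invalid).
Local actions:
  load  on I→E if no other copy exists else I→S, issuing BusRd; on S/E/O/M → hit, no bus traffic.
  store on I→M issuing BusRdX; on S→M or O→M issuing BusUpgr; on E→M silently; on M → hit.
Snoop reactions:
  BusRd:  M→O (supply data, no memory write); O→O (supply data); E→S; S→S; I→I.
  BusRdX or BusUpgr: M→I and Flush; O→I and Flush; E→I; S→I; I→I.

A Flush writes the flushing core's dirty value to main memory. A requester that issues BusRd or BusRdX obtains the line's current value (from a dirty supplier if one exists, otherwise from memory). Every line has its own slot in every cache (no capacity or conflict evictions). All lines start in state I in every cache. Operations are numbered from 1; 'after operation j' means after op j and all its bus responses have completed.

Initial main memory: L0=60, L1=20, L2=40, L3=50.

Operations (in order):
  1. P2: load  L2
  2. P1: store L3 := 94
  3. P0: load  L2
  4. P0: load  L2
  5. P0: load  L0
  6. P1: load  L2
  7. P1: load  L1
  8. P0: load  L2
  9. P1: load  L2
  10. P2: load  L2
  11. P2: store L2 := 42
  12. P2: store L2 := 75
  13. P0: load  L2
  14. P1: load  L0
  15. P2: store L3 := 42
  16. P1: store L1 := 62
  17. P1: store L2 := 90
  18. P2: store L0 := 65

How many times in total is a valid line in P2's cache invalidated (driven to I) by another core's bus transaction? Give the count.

invalidations = 1

1. P2: load  L2  bus=[BusRd]  L2: P0=I P1=I P2=E  mem[L2]=40
2. P1: store L3 := 94  bus=[BusRdX]  L3: P0=I P1=M P2=I  mem[L3]=50
3. P0: load  L2  bus=[BusRd]  L2: P0=S P1=I P2=S  mem[L2]=40
4. P0: load  L2  bus=[-]  L2: P0=S P1=I P2=S  mem[L2]=40
5. P0: load  L0  bus=[BusRd]  L0: P0=E P1=I P2=I  mem[L0]=60
6. P1: load  L2  bus=[BusRd]  L2: P0=S P1=S P2=S  mem[L2]=40
7. P1: load  L1  bus=[BusRd]  L1: P0=I P1=E P2=I  mem[L1]=20
8. P0: load  L2  bus=[-]  L2: P0=S P1=S P2=S  mem[L2]=40
9. P1: load  L2  bus=[-]  L2: P0=S P1=S P2=S  mem[L2]=40
10. P2: load  L2  bus=[-]  L2: P0=S P1=S P2=S  mem[L2]=40
11. P2: store L2 := 42  bus=[BusUpgr]  L2: P0=I P1=I P2=M  mem[L2]=40
12. P2: store L2 := 75  bus=[-]  L2: P0=I P1=I P2=M  mem[L2]=40
13. P0: load  L2  bus=[BusRd]  L2: P0=S P1=I P2=O  mem[L2]=40
14. P1: load  L0  bus=[BusRd]  L0: P0=S P1=S P2=I  mem[L0]=60
15. P2: store L3 := 42  bus=[BusRdX,Flush]  L3: P0=I P1=I P2=M  mem[L3]=94
16. P1: store L1 := 62  bus=[-]  L1: P0=I P1=M P2=I  mem[L1]=20
17. P1: store L2 := 90  bus=[BusRdX,Flush]  L2: P0=I P1=M P2=I  mem[L2]=75
18. P2: store L0 := 65  bus=[BusRdX]  L0: P0=I P1=I P2=M  mem[L0]=60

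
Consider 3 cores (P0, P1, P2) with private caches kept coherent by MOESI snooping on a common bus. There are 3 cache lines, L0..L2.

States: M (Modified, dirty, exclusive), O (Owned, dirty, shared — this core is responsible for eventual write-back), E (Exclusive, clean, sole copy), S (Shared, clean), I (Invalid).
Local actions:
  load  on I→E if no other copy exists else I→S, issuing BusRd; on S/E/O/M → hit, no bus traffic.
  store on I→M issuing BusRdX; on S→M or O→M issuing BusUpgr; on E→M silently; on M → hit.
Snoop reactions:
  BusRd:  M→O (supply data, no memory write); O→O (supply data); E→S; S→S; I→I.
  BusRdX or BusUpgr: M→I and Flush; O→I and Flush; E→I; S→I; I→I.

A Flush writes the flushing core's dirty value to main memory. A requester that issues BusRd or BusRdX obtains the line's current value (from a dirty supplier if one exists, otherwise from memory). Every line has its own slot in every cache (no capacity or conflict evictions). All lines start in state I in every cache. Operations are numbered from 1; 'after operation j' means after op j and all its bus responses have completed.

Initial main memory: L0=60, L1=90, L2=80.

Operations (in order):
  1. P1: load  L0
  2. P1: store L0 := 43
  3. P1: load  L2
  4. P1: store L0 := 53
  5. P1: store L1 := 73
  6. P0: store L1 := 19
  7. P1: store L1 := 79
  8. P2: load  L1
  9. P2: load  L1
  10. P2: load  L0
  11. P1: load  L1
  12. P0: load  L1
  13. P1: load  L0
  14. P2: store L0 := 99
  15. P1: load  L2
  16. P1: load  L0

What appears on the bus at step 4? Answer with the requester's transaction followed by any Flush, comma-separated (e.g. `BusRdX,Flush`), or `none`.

bus = none

1. P1: load  L0  bus=[BusRd]  L0: P0=I P1=E P2=I  mem[L0]=60
2. P1: store L0 := 43  bus=[-]  L0: P0=I P1=M P2=I  mem[L0]=60
3. P1: load  L2  bus=[BusRd]  L2: P0=I P1=E P2=I  mem[L2]=80
4. P1: store L0 := 53  bus=[-]  L0: P0=I P1=M P2=I  mem[L0]=60
5. P1: store L1 := 73  bus=[BusRdX]  L1: P0=I P1=M P2=I  mem[L1]=90
6. P0: store L1 := 19  bus=[BusRdX,Flush]  L1: P0=M P1=I P2=I  mem[L1]=73
7. P1: store L1 := 79  bus=[BusRdX,Flush]  L1: P0=I P1=M P2=I  mem[L1]=19
8. P2: load  L1  bus=[BusRd]  L1: P0=I P1=O P2=S  mem[L1]=19
9. P2: load  L1  bus=[-]  L1: P0=I P1=O P2=S  mem[L1]=19
10. P2: load  L0  bus=[BusRd]  L0: P0=I P1=O P2=S  mem[L0]=60
11. P1: load  L1  bus=[-]  L1: P0=I P1=O P2=S  mem[L1]=19
12. P0: load  L1  bus=[BusRd]  L1: P0=S P1=O P2=S  mem[L1]=19
13. P1: load  L0  bus=[-]  L0: P0=I P1=O P2=S  mem[L0]=60
14. P2: store L0 := 99  bus=[BusUpgr,Flush]  L0: P0=I P1=I P2=M  mem[L0]=53
15. P1: load  L2  bus=[-]  L2: P0=I P1=E P2=I  mem[L2]=80
16. P1: load  L0  bus=[BusRd]  L0: P0=I P1=S P2=O  mem[L0]=53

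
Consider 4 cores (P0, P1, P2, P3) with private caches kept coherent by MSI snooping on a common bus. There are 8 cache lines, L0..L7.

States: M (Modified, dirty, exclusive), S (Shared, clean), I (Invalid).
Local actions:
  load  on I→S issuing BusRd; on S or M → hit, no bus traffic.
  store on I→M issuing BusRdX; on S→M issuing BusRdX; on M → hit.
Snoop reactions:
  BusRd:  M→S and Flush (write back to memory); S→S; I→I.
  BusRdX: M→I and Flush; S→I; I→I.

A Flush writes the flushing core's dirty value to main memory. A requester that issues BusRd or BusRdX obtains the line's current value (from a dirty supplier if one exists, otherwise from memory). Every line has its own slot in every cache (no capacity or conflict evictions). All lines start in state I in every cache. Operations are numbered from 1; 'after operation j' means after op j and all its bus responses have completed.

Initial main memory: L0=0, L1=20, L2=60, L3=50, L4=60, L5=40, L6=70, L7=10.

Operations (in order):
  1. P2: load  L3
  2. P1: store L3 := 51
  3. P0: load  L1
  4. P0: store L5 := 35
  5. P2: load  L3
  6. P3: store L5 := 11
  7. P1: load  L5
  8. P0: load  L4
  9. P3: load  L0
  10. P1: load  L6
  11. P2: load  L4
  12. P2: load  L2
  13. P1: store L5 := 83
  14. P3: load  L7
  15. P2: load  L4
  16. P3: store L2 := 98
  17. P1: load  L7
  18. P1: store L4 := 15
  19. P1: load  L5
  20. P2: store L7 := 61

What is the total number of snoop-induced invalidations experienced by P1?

invalidations = 1

1. P2: load  L3  bus=[BusRd]  L3: P0=I P1=I P2=S P3=I  mem[L3]=50
2. P1: store L3 := 51  bus=[BusRdX]  L3: P0=I P1=M P2=I P3=I  mem[L3]=50
3. P0: load  L1  bus=[BusRd]  L1: P0=S P1=I P2=I P3=I  mem[L1]=20
4. P0: store L5 := 35  bus=[BusRdX]  L5: P0=M P1=I P2=I P3=I  mem[L5]=40
5. P2: load  L3  bus=[BusRd,Flush]  L3: P0=I P1=S P2=S P3=I  mem[L3]=51
6. P3: store L5 := 11  bus=[BusRdX,Flush]  L5: P0=I P1=I P2=I P3=M  mem[L5]=35
7. P1: load  L5  bus=[BusRd,Flush]  L5: P0=I P1=S P2=I P3=S  mem[L5]=11
8. P0: load  L4  bus=[BusRd]  L4: P0=S P1=I P2=I P3=I  mem[L4]=60
9. P3: load  L0  bus=[BusRd]  L0: P0=I P1=I P2=I P3=S  mem[L0]=0
10. P1: load  L6  bus=[BusRd]  L6: P0=I P1=S P2=I P3=I  mem[L6]=70
11. P2: load  L4  bus=[BusRd]  L4: P0=S P1=I P2=S P3=I  mem[L4]=60
12. P2: load  L2  bus=[BusRd]  L2: P0=I P1=I P2=S P3=I  mem[L2]=60
13. P1: store L5 := 83  bus=[BusRdX]  L5: P0=I P1=M P2=I P3=I  mem[L5]=11
14. P3: load  L7  bus=[BusRd]  L7: P0=I P1=I P2=I P3=S  mem[L7]=10
15. P2: load  L4  bus=[-]  L4: P0=S P1=I P2=S P3=I  mem[L4]=60
16. P3: store L2 := 98  bus=[BusRdX]  L2: P0=I P1=I P2=I P3=M  mem[L2]=60
17. P1: load  L7  bus=[BusRd]  L7: P0=I P1=S P2=I P3=S  mem[L7]=10
18. P1: store L4 := 15  bus=[BusRdX]  L4: P0=I P1=M P2=I P3=I  mem[L4]=60
19. P1: load  L5  bus=[-]  L5: P0=I P1=M P2=I P3=I  mem[L5]=11
20. P2: store L7 := 61  bus=[BusRdX]  L7: P0=I P1=I P2=M P3=I  mem[L7]=10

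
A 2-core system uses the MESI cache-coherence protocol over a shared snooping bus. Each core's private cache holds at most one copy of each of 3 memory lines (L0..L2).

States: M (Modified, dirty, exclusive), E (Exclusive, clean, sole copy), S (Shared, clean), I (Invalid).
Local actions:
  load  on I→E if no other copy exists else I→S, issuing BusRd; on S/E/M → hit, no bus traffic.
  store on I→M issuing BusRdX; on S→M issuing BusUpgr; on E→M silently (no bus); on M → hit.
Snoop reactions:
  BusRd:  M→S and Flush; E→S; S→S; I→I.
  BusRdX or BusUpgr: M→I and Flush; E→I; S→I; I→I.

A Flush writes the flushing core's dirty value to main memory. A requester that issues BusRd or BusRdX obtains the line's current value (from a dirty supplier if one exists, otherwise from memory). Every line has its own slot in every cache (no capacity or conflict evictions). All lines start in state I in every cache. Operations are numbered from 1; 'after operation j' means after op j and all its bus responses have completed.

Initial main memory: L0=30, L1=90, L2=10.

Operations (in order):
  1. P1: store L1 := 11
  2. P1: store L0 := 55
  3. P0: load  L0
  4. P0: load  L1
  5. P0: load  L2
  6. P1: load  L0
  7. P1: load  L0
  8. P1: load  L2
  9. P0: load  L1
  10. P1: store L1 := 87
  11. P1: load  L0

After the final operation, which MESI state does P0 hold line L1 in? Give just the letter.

  op1 P1: store L1 := 11 → I/M on L1; bus BusRdX; mem=90
  op2 P1: store L0 := 55 → I/M on L0; bus BusRdX; mem=30
  op3 P0: load  L0 → S/S on L0; bus BusRd Flush; mem=55
  op4 P0: load  L1 → S/S on L1; bus BusRd Flush; mem=11
  op5 P0: load  L2 → E/I on L2; bus BusRd; mem=10
  op6 P1: load  L0 → S/S on L0; bus (none); mem=55
  op7 P1: load  L0 → S/S on L0; bus (none); mem=55
  op8 P1: load  L2 → S/S on L2; bus BusRd; mem=10
  op9 P0: load  L1 → S/S on L1; bus (none); mem=11
  op10 P1: store L1 := 87 → I/M on L1; bus BusUpgr; mem=11
  op11 P1: load  L0 → S/S on L0; bus (none); mem=55

state = I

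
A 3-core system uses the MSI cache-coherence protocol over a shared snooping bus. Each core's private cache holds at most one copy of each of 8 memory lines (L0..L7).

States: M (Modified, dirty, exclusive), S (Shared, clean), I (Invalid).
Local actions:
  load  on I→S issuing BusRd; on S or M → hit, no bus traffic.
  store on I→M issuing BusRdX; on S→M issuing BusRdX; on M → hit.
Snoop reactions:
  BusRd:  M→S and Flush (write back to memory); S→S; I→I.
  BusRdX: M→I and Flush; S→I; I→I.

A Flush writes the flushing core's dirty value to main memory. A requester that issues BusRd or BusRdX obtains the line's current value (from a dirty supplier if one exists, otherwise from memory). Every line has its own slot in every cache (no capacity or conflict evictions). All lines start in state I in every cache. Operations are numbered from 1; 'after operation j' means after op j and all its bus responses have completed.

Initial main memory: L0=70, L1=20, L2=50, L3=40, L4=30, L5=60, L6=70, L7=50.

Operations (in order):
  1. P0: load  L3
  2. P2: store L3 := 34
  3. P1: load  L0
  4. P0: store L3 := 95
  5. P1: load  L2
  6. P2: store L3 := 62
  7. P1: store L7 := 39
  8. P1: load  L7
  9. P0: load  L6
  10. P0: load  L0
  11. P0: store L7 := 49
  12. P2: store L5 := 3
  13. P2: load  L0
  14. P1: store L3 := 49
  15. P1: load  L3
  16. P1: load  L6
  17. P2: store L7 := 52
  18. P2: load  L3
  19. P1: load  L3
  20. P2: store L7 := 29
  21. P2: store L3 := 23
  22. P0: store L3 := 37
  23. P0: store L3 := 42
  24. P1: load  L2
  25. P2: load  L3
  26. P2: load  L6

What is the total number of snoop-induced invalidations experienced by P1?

invalidations = 2

1. P0: load  L3  bus=[BusRd]  L3: P0=S P1=I P2=I  mem[L3]=40
2. P2: store L3 := 34  bus=[BusRdX]  L3: P0=I P1=I P2=M  mem[L3]=40
3. P1: load  L0  bus=[BusRd]  L0: P0=I P1=S P2=I  mem[L0]=70
4. P0: store L3 := 95  bus=[BusRdX,Flush]  L3: P0=M P1=I P2=I  mem[L3]=34
5. P1: load  L2  bus=[BusRd]  L2: P0=I P1=S P2=I  mem[L2]=50
6. P2: store L3 := 62  bus=[BusRdX,Flush]  L3: P0=I P1=I P2=M  mem[L3]=95
7. P1: store L7 := 39  bus=[BusRdX]  L7: P0=I P1=M P2=I  mem[L7]=50
8. P1: load  L7  bus=[-]  L7: P0=I P1=M P2=I  mem[L7]=50
9. P0: load  L6  bus=[BusRd]  L6: P0=S P1=I P2=I  mem[L6]=70
10. P0: load  L0  bus=[BusRd]  L0: P0=S P1=S P2=I  mem[L0]=70
11. P0: store L7 := 49  bus=[BusRdX,Flush]  L7: P0=M P1=I P2=I  mem[L7]=39
12. P2: store L5 := 3  bus=[BusRdX]  L5: P0=I P1=I P2=M  mem[L5]=60
13. P2: load  L0  bus=[BusRd]  L0: P0=S P1=S P2=S  mem[L0]=70
14. P1: store L3 := 49  bus=[BusRdX,Flush]  L3: P0=I P1=M P2=I  mem[L3]=62
15. P1: load  L3  bus=[-]  L3: P0=I P1=M P2=I  mem[L3]=62
16. P1: load  L6  bus=[BusRd]  L6: P0=S P1=S P2=I  mem[L6]=70
17. P2: store L7 := 52  bus=[BusRdX,Flush]  L7: P0=I P1=I P2=M  mem[L7]=49
18. P2: load  L3  bus=[BusRd,Flush]  L3: P0=I P1=S P2=S  mem[L3]=49
19. P1: load  L3  bus=[-]  L3: P0=I P1=S P2=S  mem[L3]=49
20. P2: store L7 := 29  bus=[-]  L7: P0=I P1=I P2=M  mem[L7]=49
21. P2: store L3 := 23  bus=[BusRdX]  L3: P0=I P1=I P2=M  mem[L3]=49
22. P0: store L3 := 37  bus=[BusRdX,Flush]  L3: P0=M P1=I P2=I  mem[L3]=23
23. P0: store L3 := 42  bus=[-]  L3: P0=M P1=I P2=I  mem[L3]=23
24. P1: load  L2  bus=[-]  L2: P0=I P1=S P2=I  mem[L2]=50
25. P2: load  L3  bus=[BusRd,Flush]  L3: P0=S P1=I P2=S  mem[L3]=42
26. P2: load  L6  bus=[BusRd]  L6: P0=S P1=S P2=S  mem[L6]=70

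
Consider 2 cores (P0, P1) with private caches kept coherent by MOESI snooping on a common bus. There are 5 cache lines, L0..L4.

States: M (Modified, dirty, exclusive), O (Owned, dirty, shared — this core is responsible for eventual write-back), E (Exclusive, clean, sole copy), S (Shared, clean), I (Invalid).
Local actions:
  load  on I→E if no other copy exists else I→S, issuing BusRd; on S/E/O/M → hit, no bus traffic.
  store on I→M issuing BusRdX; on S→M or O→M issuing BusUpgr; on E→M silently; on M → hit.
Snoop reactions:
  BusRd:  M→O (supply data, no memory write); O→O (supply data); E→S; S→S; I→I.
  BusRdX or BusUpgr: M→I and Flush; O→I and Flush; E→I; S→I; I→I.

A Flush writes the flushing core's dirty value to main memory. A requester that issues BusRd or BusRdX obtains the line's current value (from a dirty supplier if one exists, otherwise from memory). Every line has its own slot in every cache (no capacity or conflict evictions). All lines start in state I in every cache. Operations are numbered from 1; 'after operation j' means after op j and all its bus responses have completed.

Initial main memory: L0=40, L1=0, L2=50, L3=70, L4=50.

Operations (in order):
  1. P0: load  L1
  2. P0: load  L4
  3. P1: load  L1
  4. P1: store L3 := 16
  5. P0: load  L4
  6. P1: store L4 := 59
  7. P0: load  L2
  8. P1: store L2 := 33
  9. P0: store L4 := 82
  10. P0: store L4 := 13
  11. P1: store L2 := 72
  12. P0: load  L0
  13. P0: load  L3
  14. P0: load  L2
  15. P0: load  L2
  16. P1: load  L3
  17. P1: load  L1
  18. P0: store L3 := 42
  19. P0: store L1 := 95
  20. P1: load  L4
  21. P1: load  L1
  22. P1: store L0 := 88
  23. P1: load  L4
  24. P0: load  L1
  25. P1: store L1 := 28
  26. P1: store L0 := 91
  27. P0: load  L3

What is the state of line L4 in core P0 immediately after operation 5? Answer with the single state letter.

state = E

[1] P0: load  L1 | P0:E(0), P1:I | bus: BusRd
[2] P0: load  L4 | P0:E(50), P1:I | bus: BusRd
[3] P1: load  L1 | P0:S(0), P1:S(0) | bus: BusRd
[4] P1: store L3 := 16 | P0:I, P1:M(16) | bus: BusRdX
[5] P0: load  L4 | P0:E(50), P1:I | bus: none
[6] P1: store L4 := 59 | P0:I, P1:M(59) | bus: BusRdX
[7] P0: load  L2 | P0:E(50), P1:I | bus: BusRd
[8] P1: store L2 := 33 | P0:I, P1:M(33) | bus: BusRdX
[9] P0: store L4 := 82 | P0:M(82), P1:I | bus: BusRdX,Flush
[10] P0: store L4 := 13 | P0:M(13), P1:I | bus: none
[11] P1: store L2 := 72 | P0:I, P1:M(72) | bus: none
[12] P0: load  L0 | P0:E(40), P1:I | bus: BusRd
[13] P0: load  L3 | P0:S(16), P1:O(16) | bus: BusRd
[14] P0: load  L2 | P0:S(72), P1:O(72) | bus: BusRd
[15] P0: load  L2 | P0:S(72), P1:O(72) | bus: none
[16] P1: load  L3 | P0:S(16), P1:O(16) | bus: none
[17] P1: load  L1 | P0:S(0), P1:S(0) | bus: none
[18] P0: store L3 := 42 | P0:M(42), P1:I | bus: BusUpgr,Flush
[19] P0: store L1 := 95 | P0:M(95), P1:I | bus: BusUpgr
[20] P1: load  L4 | P0:O(13), P1:S(13) | bus: BusRd
[21] P1: load  L1 | P0:O(95), P1:S(95) | bus: BusRd
[22] P1: store L0 := 88 | P0:I, P1:M(88) | bus: BusRdX
[23] P1: load  L4 | P0:O(13), P1:S(13) | bus: none
[24] P0: load  L1 | P0:O(95), P1:S(95) | bus: none
[25] P1: store L1 := 28 | P0:I, P1:M(28) | bus: BusUpgr,Flush
[26] P1: store L0 := 91 | P0:I, P1:M(91) | bus: none
[27] P0: load  L3 | P0:M(42), P1:I | bus: none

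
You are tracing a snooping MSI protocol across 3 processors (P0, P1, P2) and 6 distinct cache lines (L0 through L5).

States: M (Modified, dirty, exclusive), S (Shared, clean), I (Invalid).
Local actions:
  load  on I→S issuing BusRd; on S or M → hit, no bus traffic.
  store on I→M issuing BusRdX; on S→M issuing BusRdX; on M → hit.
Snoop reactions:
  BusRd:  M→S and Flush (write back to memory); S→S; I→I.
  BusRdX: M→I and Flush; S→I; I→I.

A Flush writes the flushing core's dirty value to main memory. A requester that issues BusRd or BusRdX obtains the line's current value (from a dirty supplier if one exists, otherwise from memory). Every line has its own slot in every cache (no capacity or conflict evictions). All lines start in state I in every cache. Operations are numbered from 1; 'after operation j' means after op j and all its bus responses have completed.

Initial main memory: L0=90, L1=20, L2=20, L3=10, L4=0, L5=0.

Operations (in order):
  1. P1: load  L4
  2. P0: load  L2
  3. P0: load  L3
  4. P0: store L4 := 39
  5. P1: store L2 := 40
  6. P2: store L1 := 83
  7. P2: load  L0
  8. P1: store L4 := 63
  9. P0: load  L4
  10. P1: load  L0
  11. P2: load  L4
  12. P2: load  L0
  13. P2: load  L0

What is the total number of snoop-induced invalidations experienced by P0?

invalidations = 2

  op1 P1: load  L4 → I/S/I on L4; bus BusRd; mem=0
  op2 P0: load  L2 → S/I/I on L2; bus BusRd; mem=20
  op3 P0: load  L3 → S/I/I on L3; bus BusRd; mem=10
  op4 P0: store L4 := 39 → M/I/I on L4; bus BusRdX; mem=0
  op5 P1: store L2 := 40 → I/M/I on L2; bus BusRdX; mem=20
  op6 P2: store L1 := 83 → I/I/M on L1; bus BusRdX; mem=20
  op7 P2: load  L0 → I/I/S on L0; bus BusRd; mem=90
  op8 P1: store L4 := 63 → I/M/I on L4; bus BusRdX Flush; mem=39
  op9 P0: load  L4 → S/S/I on L4; bus BusRd Flush; mem=63
  op10 P1: load  L0 → I/S/S on L0; bus BusRd; mem=90
  op11 P2: load  L4 → S/S/S on L4; bus BusRd; mem=63
  op12 P2: load  L0 → I/S/S on L0; bus (none); mem=90
  op13 P2: load  L0 → I/S/S on L0; bus (none); mem=90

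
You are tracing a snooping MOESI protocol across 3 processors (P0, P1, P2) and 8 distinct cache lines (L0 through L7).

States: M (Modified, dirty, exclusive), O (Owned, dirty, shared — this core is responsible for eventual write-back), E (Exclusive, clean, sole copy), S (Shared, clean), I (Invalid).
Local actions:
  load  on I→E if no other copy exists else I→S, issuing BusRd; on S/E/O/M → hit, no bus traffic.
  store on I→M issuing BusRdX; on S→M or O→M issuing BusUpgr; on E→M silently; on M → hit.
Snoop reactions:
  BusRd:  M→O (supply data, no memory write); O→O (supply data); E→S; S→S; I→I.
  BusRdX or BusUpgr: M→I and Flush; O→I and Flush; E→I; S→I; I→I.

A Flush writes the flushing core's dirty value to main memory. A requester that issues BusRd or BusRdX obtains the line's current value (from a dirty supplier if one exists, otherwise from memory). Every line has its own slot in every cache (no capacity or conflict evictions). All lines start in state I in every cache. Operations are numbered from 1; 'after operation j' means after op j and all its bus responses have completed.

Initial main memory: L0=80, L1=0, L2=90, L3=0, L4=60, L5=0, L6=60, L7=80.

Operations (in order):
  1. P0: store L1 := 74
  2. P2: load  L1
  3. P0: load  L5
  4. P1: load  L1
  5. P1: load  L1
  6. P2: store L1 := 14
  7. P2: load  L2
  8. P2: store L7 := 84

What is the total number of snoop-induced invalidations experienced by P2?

step 1: P0: store L1 := 74  ⟶  MII  (L1)  txn=BusRdX  M[L1]=0
step 2: P2: load  L1  ⟶  OIS  (L1)  txn=BusRd  M[L1]=0
step 3: P0: load  L5  ⟶  EII  (L5)  txn=BusRd  M[L5]=0
step 4: P1: load  L1  ⟶  OSS  (L1)  txn=BusRd  M[L1]=0
step 5: P1: load  L1  ⟶  OSS  (L1)  txn=∅  M[L1]=0
step 6: P2: store L1 := 14  ⟶  IIM  (L1)  txn=BusUpgr+Flush  M[L1]=74
step 7: P2: load  L2  ⟶  IIE  (L2)  txn=BusRd  M[L2]=90
step 8: P2: store L7 := 84  ⟶  IIM  (L7)  txn=BusRdX  M[L7]=80

invalidations = 0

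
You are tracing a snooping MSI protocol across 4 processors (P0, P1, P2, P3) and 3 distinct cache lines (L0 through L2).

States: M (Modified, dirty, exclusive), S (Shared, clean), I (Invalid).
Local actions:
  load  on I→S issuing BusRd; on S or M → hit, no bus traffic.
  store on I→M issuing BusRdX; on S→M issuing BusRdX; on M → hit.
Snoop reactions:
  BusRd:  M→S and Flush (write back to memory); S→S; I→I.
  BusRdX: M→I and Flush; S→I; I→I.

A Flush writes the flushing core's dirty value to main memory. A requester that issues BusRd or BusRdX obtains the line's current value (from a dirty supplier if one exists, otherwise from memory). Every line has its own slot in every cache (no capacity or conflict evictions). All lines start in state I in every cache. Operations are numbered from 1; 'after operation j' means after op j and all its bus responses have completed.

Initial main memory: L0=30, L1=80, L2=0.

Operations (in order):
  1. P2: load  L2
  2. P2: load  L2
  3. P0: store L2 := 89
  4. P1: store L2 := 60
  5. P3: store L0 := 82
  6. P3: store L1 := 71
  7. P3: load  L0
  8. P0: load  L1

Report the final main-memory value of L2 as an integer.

1. P2: load  L2  bus=[BusRd]  L2: P0=I P1=I P2=S P3=I  mem[L2]=0
2. P2: load  L2  bus=[-]  L2: P0=I P1=I P2=S P3=I  mem[L2]=0
3. P0: store L2 := 89  bus=[BusRdX]  L2: P0=M P1=I P2=I P3=I  mem[L2]=0
4. P1: store L2 := 60  bus=[BusRdX,Flush]  L2: P0=I P1=M P2=I P3=I  mem[L2]=89
5. P3: store L0 := 82  bus=[BusRdX]  L0: P0=I P1=I P2=I P3=M  mem[L0]=30
6. P3: store L1 := 71  bus=[BusRdX]  L1: P0=I P1=I P2=I P3=M  mem[L1]=80
7. P3: load  L0  bus=[-]  L0: P0=I P1=I P2=I P3=M  mem[L0]=30
8. P0: load  L1  bus=[BusRd,Flush]  L1: P0=S P1=I P2=I P3=S  mem[L1]=71

memory[L2] = 89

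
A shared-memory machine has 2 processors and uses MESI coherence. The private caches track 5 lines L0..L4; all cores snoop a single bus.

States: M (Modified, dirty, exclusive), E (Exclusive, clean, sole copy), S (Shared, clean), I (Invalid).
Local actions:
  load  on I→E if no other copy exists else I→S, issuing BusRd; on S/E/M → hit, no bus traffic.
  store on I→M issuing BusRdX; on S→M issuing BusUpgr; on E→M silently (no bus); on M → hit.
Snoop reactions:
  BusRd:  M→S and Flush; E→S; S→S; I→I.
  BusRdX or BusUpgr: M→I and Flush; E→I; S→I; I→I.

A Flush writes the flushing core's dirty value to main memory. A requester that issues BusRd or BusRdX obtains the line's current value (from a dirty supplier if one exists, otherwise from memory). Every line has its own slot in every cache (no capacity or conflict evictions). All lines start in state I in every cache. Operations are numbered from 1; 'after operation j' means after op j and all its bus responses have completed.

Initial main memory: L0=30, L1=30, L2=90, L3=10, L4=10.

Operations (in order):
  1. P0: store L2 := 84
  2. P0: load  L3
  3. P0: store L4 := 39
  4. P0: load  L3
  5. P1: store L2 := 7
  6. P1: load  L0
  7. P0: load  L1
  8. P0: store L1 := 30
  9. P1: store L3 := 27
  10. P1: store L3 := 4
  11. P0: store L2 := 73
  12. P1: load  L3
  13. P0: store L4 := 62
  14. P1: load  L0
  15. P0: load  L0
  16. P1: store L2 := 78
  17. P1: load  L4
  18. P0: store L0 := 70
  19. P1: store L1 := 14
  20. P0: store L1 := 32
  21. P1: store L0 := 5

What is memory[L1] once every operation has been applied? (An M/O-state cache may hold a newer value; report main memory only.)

memory[L1] = 14

step 1: P0: store L2 := 84  ⟶  MI  (L2)  txn=BusRdX  M[L2]=90
step 2: P0: load  L3  ⟶  EI  (L3)  txn=BusRd  M[L3]=10
step 3: P0: store L4 := 39  ⟶  MI  (L4)  txn=BusRdX  M[L4]=10
step 4: P0: load  L3  ⟶  EI  (L3)  txn=∅  M[L3]=10
step 5: P1: store L2 := 7  ⟶  IM  (L2)  txn=BusRdX+Flush  M[L2]=84
step 6: P1: load  L0  ⟶  IE  (L0)  txn=BusRd  M[L0]=30
step 7: P0: load  L1  ⟶  EI  (L1)  txn=BusRd  M[L1]=30
step 8: P0: store L1 := 30  ⟶  MI  (L1)  txn=∅  M[L1]=30
step 9: P1: store L3 := 27  ⟶  IM  (L3)  txn=BusRdX  M[L3]=10
step 10: P1: store L3 := 4  ⟶  IM  (L3)  txn=∅  M[L3]=10
step 11: P0: store L2 := 73  ⟶  MI  (L2)  txn=BusRdX+Flush  M[L2]=7
step 12: P1: load  L3  ⟶  IM  (L3)  txn=∅  M[L3]=10
step 13: P0: store L4 := 62  ⟶  MI  (L4)  txn=∅  M[L4]=10
step 14: P1: load  L0  ⟶  IE  (L0)  txn=∅  M[L0]=30
step 15: P0: load  L0  ⟶  SS  (L0)  txn=BusRd  M[L0]=30
step 16: P1: store L2 := 78  ⟶  IM  (L2)  txn=BusRdX+Flush  M[L2]=73
step 17: P1: load  L4  ⟶  SS  (L4)  txn=BusRd+Flush  M[L4]=62
step 18: P0: store L0 := 70  ⟶  MI  (L0)  txn=BusUpgr  M[L0]=30
step 19: P1: store L1 := 14  ⟶  IM  (L1)  txn=BusRdX+Flush  M[L1]=30
step 20: P0: store L1 := 32  ⟶  MI  (L1)  txn=BusRdX+Flush  M[L1]=14
step 21: P1: store L0 := 5  ⟶  IM  (L0)  txn=BusRdX+Flush  M[L0]=70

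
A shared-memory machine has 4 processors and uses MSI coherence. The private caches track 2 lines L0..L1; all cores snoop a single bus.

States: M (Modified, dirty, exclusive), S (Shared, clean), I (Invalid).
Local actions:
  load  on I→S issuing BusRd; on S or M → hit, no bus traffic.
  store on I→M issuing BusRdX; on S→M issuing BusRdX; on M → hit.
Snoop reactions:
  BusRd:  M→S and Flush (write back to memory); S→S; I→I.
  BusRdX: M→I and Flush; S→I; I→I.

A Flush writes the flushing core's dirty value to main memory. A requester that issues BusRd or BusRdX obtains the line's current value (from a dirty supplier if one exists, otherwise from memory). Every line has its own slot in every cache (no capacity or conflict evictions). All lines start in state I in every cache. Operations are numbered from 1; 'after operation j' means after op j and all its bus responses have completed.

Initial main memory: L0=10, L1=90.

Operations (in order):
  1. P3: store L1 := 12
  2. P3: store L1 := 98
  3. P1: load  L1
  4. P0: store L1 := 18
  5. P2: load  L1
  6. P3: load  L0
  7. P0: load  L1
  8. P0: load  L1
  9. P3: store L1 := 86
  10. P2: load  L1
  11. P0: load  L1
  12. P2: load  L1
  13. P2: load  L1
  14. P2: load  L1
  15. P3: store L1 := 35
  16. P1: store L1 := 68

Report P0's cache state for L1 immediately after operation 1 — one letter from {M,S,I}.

step 1: P3: store L1 := 12  ⟶  IIIM  (L1)  txn=BusRdX  M[L1]=90
step 2: P3: store L1 := 98  ⟶  IIIM  (L1)  txn=∅  M[L1]=90
step 3: P1: load  L1  ⟶  ISIS  (L1)  txn=BusRd+Flush  M[L1]=98
step 4: P0: store L1 := 18  ⟶  MIII  (L1)  txn=BusRdX  M[L1]=98
step 5: P2: load  L1  ⟶  SISI  (L1)  txn=BusRd+Flush  M[L1]=18
step 6: P3: load  L0  ⟶  IIIS  (L0)  txn=BusRd  M[L0]=10
step 7: P0: load  L1  ⟶  SISI  (L1)  txn=∅  M[L1]=18
step 8: P0: load  L1  ⟶  SISI  (L1)  txn=∅  M[L1]=18
step 9: P3: store L1 := 86  ⟶  IIIM  (L1)  txn=BusRdX  M[L1]=18
step 10: P2: load  L1  ⟶  IISS  (L1)  txn=BusRd+Flush  M[L1]=86
step 11: P0: load  L1  ⟶  SISS  (L1)  txn=BusRd  M[L1]=86
step 12: P2: load  L1  ⟶  SISS  (L1)  txn=∅  M[L1]=86
step 13: P2: load  L1  ⟶  SISS  (L1)  txn=∅  M[L1]=86
step 14: P2: load  L1  ⟶  SISS  (L1)  txn=∅  M[L1]=86
step 15: P3: store L1 := 35  ⟶  IIIM  (L1)  txn=BusRdX  M[L1]=86
step 16: P1: store L1 := 68  ⟶  IMII  (L1)  txn=BusRdX+Flush  M[L1]=35

state = I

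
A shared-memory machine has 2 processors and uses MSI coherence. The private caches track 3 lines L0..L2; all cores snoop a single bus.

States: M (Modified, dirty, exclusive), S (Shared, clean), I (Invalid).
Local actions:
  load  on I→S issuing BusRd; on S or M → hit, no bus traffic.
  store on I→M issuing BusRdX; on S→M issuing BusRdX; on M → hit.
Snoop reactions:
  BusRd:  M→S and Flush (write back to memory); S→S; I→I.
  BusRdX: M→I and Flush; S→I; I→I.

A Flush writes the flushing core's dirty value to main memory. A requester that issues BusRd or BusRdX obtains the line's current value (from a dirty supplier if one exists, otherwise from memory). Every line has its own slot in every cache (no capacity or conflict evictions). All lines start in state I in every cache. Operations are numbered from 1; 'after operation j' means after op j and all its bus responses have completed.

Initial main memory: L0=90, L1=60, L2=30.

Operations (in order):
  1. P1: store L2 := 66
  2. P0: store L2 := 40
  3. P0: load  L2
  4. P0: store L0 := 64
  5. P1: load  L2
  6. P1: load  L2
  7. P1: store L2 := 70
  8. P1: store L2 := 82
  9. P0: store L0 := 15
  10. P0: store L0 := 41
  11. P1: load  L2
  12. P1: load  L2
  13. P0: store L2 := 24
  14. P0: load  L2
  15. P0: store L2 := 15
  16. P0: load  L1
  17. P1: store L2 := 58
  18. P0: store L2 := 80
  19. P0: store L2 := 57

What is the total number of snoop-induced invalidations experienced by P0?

[1] P1: store L2 := 66 | P0:I, P1:M(66) | bus: BusRdX
[2] P0: store L2 := 40 | P0:M(40), P1:I | bus: BusRdX,Flush
[3] P0: load  L2 | P0:M(40), P1:I | bus: none
[4] P0: store L0 := 64 | P0:M(64), P1:I | bus: BusRdX
[5] P1: load  L2 | P0:S(40), P1:S(40) | bus: BusRd,Flush
[6] P1: load  L2 | P0:S(40), P1:S(40) | bus: none
[7] P1: store L2 := 70 | P0:I, P1:M(70) | bus: BusRdX
[8] P1: store L2 := 82 | P0:I, P1:M(82) | bus: none
[9] P0: store L0 := 15 | P0:M(15), P1:I | bus: none
[10] P0: store L0 := 41 | P0:M(41), P1:I | bus: none
[11] P1: load  L2 | P0:I, P1:M(82) | bus: none
[12] P1: load  L2 | P0:I, P1:M(82) | bus: none
[13] P0: store L2 := 24 | P0:M(24), P1:I | bus: BusRdX,Flush
[14] P0: load  L2 | P0:M(24), P1:I | bus: none
[15] P0: store L2 := 15 | P0:M(15), P1:I | bus: none
[16] P0: load  L1 | P0:S(60), P1:I | bus: BusRd
[17] P1: store L2 := 58 | P0:I, P1:M(58) | bus: BusRdX,Flush
[18] P0: store L2 := 80 | P0:M(80), P1:I | bus: BusRdX,Flush
[19] P0: store L2 := 57 | P0:M(57), P1:I | bus: none

invalidations = 2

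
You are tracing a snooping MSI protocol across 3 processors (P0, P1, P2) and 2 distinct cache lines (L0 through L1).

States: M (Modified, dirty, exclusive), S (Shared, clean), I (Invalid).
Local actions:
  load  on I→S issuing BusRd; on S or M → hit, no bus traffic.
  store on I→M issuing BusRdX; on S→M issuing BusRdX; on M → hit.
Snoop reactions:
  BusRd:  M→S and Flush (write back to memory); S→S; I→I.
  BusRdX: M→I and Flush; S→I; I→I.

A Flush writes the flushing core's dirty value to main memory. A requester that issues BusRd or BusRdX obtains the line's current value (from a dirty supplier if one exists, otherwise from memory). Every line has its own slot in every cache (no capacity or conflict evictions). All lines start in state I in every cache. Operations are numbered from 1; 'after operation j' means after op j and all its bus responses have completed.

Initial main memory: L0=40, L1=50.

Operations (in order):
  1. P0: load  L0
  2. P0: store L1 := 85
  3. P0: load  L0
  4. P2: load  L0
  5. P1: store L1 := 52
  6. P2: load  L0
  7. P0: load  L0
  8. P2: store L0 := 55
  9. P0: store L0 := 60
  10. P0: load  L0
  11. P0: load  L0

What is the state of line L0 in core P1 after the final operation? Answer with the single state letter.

state = I

1. P0: load  L0  bus=[BusRd]  L0: P0=S P1=I P2=I  mem[L0]=40
2. P0: store L1 := 85  bus=[BusRdX]  L1: P0=M P1=I P2=I  mem[L1]=50
3. P0: load  L0  bus=[-]  L0: P0=S P1=I P2=I  mem[L0]=40
4. P2: load  L0  bus=[BusRd]  L0: P0=S P1=I P2=S  mem[L0]=40
5. P1: store L1 := 52  bus=[BusRdX,Flush]  L1: P0=I P1=M P2=I  mem[L1]=85
6. P2: load  L0  bus=[-]  L0: P0=S P1=I P2=S  mem[L0]=40
7. P0: load  L0  bus=[-]  L0: P0=S P1=I P2=S  mem[L0]=40
8. P2: store L0 := 55  bus=[BusRdX]  L0: P0=I P1=I P2=M  mem[L0]=40
9. P0: store L0 := 60  bus=[BusRdX,Flush]  L0: P0=M P1=I P2=I  mem[L0]=55
10. P0: load  L0  bus=[-]  L0: P0=M P1=I P2=I  mem[L0]=55
11. P0: load  L0  bus=[-]  L0: P0=M P1=I P2=I  mem[L0]=55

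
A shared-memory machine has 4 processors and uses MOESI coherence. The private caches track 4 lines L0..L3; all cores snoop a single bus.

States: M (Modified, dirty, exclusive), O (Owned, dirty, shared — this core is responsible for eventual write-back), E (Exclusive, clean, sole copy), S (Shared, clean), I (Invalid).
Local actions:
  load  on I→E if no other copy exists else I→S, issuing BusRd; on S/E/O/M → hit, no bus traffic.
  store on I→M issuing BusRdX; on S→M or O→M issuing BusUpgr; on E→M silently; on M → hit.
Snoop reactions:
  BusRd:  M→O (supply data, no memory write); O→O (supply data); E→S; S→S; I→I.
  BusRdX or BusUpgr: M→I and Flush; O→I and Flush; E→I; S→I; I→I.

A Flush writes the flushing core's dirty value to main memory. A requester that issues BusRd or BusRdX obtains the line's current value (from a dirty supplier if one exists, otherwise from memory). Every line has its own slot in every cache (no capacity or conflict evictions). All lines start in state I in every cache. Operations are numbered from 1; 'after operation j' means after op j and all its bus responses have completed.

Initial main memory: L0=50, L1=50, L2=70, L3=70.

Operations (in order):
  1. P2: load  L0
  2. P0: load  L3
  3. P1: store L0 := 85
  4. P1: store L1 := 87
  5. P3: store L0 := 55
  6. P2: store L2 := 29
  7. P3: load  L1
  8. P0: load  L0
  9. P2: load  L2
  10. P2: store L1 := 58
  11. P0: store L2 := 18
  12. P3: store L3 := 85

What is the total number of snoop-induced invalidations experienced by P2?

invalidations = 2

[1] P2: load  L0 | P0:I, P1:I, P2:E(50), P3:I | bus: BusRd
[2] P0: load  L3 | P0:E(70), P1:I, P2:I, P3:I | bus: BusRd
[3] P1: store L0 := 85 | P0:I, P1:M(85), P2:I, P3:I | bus: BusRdX
[4] P1: store L1 := 87 | P0:I, P1:M(87), P2:I, P3:I | bus: BusRdX
[5] P3: store L0 := 55 | P0:I, P1:I, P2:I, P3:M(55) | bus: BusRdX,Flush
[6] P2: store L2 := 29 | P0:I, P1:I, P2:M(29), P3:I | bus: BusRdX
[7] P3: load  L1 | P0:I, P1:O(87), P2:I, P3:S(87) | bus: BusRd
[8] P0: load  L0 | P0:S(55), P1:I, P2:I, P3:O(55) | bus: BusRd
[9] P2: load  L2 | P0:I, P1:I, P2:M(29), P3:I | bus: none
[10] P2: store L1 := 58 | P0:I, P1:I, P2:M(58), P3:I | bus: BusRdX,Flush
[11] P0: store L2 := 18 | P0:M(18), P1:I, P2:I, P3:I | bus: BusRdX,Flush
[12] P3: store L3 := 85 | P0:I, P1:I, P2:I, P3:M(85) | bus: BusRdX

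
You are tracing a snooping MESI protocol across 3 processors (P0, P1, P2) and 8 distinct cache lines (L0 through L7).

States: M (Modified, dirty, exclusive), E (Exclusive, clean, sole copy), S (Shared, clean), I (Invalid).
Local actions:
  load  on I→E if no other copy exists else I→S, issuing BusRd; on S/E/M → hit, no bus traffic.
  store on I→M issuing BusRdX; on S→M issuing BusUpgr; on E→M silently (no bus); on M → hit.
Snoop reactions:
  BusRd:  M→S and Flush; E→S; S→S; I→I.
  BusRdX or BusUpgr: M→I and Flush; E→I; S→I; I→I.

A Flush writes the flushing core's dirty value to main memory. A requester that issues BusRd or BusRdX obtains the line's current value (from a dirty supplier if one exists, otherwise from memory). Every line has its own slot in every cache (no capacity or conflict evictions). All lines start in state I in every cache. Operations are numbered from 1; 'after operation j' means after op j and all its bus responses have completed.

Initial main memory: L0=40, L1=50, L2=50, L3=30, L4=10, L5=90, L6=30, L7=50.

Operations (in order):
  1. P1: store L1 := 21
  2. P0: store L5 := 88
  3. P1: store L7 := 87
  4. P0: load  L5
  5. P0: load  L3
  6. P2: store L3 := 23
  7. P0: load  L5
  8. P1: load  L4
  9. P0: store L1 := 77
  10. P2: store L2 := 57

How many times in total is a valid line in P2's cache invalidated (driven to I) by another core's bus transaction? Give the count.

invalidations = 0

  op1 P1: store L1 := 21 → I/M/I on L1; bus BusRdX; mem=50
  op2 P0: store L5 := 88 → M/I/I on L5; bus BusRdX; mem=90
  op3 P1: store L7 := 87 → I/M/I on L7; bus BusRdX; mem=50
  op4 P0: load  L5 → M/I/I on L5; bus (none); mem=90
  op5 P0: load  L3 → E/I/I on L3; bus BusRd; mem=30
  op6 P2: store L3 := 23 → I/I/M on L3; bus BusRdX; mem=30
  op7 P0: load  L5 → M/I/I on L5; bus (none); mem=90
  op8 P1: load  L4 → I/E/I on L4; bus BusRd; mem=10
  op9 P0: store L1 := 77 → M/I/I on L1; bus BusRdX Flush; mem=21
  op10 P2: store L2 := 57 → I/I/M on L2; bus BusRdX; mem=50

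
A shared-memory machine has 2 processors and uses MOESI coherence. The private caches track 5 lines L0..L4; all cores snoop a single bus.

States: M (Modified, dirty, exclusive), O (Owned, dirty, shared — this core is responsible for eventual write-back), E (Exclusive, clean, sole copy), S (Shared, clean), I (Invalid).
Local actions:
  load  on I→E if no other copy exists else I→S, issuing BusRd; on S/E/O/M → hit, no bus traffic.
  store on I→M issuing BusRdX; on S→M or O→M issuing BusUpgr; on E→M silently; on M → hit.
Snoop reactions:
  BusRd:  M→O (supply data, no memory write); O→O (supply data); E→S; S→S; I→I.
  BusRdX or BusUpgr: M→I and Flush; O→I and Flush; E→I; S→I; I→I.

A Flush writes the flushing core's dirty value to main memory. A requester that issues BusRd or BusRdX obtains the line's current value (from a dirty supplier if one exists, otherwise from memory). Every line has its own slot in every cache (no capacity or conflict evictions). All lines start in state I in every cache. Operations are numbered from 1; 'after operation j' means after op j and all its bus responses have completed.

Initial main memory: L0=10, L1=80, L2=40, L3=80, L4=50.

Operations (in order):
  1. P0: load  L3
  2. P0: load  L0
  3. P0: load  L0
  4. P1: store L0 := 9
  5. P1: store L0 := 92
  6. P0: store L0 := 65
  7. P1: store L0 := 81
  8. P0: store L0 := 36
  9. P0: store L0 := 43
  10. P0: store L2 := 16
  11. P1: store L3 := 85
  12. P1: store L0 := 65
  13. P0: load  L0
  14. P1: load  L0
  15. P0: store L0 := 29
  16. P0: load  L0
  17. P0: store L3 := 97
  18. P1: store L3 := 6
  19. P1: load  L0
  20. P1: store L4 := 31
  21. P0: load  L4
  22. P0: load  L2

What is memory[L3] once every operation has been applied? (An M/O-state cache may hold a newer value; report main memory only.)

memory[L3] = 97

step 1: P0: load  L3  ⟶  EI  (L3)  txn=BusRd  M[L3]=80
step 2: P0: load  L0  ⟶  EI  (L0)  txn=BusRd  M[L0]=10
step 3: P0: load  L0  ⟶  EI  (L0)  txn=∅  M[L0]=10
step 4: P1: store L0 := 9  ⟶  IM  (L0)  txn=BusRdX  M[L0]=10
step 5: P1: store L0 := 92  ⟶  IM  (L0)  txn=∅  M[L0]=10
step 6: P0: store L0 := 65  ⟶  MI  (L0)  txn=BusRdX+Flush  M[L0]=92
step 7: P1: store L0 := 81  ⟶  IM  (L0)  txn=BusRdX+Flush  M[L0]=65
step 8: P0: store L0 := 36  ⟶  MI  (L0)  txn=BusRdX+Flush  M[L0]=81
step 9: P0: store L0 := 43  ⟶  MI  (L0)  txn=∅  M[L0]=81
step 10: P0: store L2 := 16  ⟶  MI  (L2)  txn=BusRdX  M[L2]=40
step 11: P1: store L3 := 85  ⟶  IM  (L3)  txn=BusRdX  M[L3]=80
step 12: P1: store L0 := 65  ⟶  IM  (L0)  txn=BusRdX+Flush  M[L0]=43
step 13: P0: load  L0  ⟶  SO  (L0)  txn=BusRd  M[L0]=43
step 14: P1: load  L0  ⟶  SO  (L0)  txn=∅  M[L0]=43
step 15: P0: store L0 := 29  ⟶  MI  (L0)  txn=BusUpgr+Flush  M[L0]=65
step 16: P0: load  L0  ⟶  MI  (L0)  txn=∅  M[L0]=65
step 17: P0: store L3 := 97  ⟶  MI  (L3)  txn=BusRdX+Flush  M[L3]=85
step 18: P1: store L3 := 6  ⟶  IM  (L3)  txn=BusRdX+Flush  M[L3]=97
step 19: P1: load  L0  ⟶  OS  (L0)  txn=BusRd  M[L0]=65
step 20: P1: store L4 := 31  ⟶  IM  (L4)  txn=BusRdX  M[L4]=50
step 21: P0: load  L4  ⟶  SO  (L4)  txn=BusRd  M[L4]=50
step 22: P0: load  L2  ⟶  MI  (L2)  txn=∅  M[L2]=40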